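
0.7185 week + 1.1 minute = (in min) 7244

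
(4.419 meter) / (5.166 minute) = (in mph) 0.03189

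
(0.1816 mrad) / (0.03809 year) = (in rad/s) 1.512e-10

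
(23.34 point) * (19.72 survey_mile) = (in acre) 0.06457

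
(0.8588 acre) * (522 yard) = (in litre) 1.659e+09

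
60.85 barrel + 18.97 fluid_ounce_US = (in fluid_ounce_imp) 3.405e+05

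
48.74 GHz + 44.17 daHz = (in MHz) 4.874e+04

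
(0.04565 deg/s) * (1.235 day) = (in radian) 85.02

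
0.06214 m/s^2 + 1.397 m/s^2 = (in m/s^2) 1.459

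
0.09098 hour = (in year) 1.039e-05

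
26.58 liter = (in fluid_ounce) 898.8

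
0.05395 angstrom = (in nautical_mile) 2.913e-15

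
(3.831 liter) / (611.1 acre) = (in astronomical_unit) 1.036e-20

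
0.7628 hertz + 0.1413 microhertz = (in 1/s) 0.7628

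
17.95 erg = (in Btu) 1.701e-09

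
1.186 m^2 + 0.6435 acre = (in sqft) 2.804e+04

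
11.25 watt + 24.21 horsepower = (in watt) 1.806e+04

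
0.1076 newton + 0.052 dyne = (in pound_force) 0.02419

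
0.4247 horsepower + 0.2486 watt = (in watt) 316.9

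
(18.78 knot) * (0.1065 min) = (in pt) 1.75e+05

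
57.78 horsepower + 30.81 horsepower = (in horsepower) 88.59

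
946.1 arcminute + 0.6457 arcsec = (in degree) 15.77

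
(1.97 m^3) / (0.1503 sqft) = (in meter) 141.1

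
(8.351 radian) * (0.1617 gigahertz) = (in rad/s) 1.35e+09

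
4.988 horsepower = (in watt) 3720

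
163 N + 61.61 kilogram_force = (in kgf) 78.23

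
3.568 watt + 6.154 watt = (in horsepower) 0.01304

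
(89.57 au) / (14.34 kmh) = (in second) 3.364e+12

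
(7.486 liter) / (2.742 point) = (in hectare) 0.0007739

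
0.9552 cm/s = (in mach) 2.805e-05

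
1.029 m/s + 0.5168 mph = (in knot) 2.449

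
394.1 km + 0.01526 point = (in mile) 244.9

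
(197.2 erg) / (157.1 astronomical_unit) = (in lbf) 1.886e-19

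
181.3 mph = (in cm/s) 8105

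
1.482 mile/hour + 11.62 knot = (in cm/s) 664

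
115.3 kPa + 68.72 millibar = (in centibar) 122.2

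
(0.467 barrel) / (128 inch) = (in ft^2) 0.2458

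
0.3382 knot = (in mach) 0.000511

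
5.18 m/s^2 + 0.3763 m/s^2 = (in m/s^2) 5.556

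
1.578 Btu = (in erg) 1.665e+10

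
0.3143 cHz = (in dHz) 0.03143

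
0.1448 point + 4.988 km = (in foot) 1.636e+04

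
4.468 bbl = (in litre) 710.4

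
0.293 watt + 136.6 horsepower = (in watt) 1.019e+05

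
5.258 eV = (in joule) 8.424e-19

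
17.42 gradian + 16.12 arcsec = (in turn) 0.04356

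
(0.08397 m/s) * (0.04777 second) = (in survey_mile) 2.492e-06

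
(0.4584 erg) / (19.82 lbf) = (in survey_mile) 3.231e-13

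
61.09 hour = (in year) 0.006974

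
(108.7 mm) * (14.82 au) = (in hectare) 2.41e+07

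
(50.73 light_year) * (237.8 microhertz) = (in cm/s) 1.141e+16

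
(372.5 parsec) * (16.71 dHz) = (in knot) 3.733e+19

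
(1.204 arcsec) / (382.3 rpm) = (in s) 1.458e-07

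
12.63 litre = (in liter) 12.63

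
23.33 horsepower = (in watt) 1.74e+04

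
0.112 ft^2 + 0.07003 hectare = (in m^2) 700.3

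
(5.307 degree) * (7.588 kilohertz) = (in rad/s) 702.8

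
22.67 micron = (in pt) 0.06426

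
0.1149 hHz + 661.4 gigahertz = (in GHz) 661.4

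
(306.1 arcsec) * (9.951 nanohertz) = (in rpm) 1.41e-10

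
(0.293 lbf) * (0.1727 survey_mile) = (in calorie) 86.58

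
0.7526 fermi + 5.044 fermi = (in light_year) 6.127e-31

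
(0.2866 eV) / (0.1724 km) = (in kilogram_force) 2.716e-23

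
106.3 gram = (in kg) 0.1063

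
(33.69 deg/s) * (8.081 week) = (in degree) 1.647e+08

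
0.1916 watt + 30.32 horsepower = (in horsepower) 30.32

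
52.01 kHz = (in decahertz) 5201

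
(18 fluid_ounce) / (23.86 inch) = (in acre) 2.17e-07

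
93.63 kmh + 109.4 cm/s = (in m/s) 27.1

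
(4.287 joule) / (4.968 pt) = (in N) 2446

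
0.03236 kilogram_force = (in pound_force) 0.07134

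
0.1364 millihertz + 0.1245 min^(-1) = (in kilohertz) 2.211e-06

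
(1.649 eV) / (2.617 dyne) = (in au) 6.748e-26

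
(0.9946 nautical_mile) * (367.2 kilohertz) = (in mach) 1.986e+06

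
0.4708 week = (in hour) 79.09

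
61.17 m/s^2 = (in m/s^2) 61.17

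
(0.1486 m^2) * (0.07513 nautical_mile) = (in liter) 2.068e+04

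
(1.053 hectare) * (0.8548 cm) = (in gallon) 2.378e+04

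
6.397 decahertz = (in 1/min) 3838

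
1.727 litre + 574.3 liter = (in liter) 576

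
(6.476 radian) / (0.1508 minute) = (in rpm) 6.835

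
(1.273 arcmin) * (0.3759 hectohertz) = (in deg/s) 0.7975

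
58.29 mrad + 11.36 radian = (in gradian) 726.9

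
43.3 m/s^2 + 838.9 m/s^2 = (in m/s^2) 882.2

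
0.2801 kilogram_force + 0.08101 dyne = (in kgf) 0.2801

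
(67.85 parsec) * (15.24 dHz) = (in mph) 7.137e+18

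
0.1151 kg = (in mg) 1.151e+05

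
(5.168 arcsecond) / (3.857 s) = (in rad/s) 6.496e-06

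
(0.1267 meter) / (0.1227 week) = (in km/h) 6.146e-06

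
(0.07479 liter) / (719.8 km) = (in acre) 2.568e-14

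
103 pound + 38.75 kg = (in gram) 8.547e+04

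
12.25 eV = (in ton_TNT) 4.691e-28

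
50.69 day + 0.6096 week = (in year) 0.1506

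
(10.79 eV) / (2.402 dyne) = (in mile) 4.472e-17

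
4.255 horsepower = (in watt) 3173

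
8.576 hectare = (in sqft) 9.231e+05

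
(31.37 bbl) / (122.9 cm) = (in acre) 0.001003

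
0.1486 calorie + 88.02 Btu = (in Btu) 88.02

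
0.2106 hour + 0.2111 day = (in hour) 5.277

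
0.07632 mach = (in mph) 58.13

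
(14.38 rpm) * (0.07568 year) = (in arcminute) 1.236e+10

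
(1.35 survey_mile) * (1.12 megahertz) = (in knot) 4.73e+09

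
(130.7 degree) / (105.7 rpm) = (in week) 3.408e-07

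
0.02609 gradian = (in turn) 6.522e-05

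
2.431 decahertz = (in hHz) 0.2431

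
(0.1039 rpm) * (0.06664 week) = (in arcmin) 1.508e+06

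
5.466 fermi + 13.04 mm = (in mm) 13.04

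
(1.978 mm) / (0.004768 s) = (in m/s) 0.4148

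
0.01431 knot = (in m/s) 0.007362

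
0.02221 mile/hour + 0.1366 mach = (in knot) 90.43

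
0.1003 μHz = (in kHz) 1.003e-10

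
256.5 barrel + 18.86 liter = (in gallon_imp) 8975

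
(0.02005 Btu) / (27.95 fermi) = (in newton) 7.568e+14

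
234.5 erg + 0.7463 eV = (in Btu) 2.223e-08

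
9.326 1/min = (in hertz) 0.1554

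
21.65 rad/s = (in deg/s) 1240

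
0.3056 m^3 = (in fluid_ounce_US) 1.033e+04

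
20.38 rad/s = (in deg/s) 1168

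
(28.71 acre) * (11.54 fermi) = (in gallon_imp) 2.949e-07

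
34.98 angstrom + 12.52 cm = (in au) 8.369e-13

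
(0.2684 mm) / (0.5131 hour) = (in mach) 4.267e-10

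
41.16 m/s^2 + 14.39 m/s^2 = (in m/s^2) 55.55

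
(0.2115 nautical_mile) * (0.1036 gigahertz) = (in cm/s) 4.058e+12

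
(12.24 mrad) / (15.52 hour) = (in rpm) 2.092e-06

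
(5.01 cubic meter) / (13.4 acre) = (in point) 0.2619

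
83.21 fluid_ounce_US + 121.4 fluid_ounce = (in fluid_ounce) 204.6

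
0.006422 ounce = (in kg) 0.0001821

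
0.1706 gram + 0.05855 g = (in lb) 0.0005052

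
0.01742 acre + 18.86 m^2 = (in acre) 0.02208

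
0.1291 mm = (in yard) 0.0001412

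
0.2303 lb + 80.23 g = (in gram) 184.7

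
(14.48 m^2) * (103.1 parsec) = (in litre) 4.607e+22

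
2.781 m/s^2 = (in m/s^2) 2.781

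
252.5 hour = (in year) 0.02882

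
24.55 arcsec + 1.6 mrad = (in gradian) 0.1094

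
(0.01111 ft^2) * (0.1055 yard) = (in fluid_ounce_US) 3.367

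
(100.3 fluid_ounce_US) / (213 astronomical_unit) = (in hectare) 9.309e-21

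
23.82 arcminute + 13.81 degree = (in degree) 14.21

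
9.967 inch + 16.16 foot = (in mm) 5179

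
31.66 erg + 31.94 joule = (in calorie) 7.634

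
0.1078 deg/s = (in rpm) 0.01797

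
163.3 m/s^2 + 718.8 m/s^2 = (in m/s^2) 882.1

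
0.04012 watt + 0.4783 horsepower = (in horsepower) 0.4784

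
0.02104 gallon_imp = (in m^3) 9.565e-05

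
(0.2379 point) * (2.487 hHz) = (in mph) 0.04669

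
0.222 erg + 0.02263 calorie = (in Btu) 8.974e-05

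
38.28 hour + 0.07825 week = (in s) 1.851e+05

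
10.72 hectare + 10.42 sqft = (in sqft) 1.154e+06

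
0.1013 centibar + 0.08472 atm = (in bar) 0.08686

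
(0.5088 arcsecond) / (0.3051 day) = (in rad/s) 9.358e-11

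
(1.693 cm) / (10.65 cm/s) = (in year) 5.041e-09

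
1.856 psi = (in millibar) 128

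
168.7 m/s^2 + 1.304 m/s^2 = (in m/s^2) 170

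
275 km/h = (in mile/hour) 170.9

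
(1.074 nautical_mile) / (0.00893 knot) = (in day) 5.011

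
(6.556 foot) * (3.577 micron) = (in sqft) 7.694e-05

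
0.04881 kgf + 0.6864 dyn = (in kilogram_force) 0.04881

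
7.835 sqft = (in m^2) 0.7279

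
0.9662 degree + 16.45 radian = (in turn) 2.621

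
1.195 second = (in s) 1.195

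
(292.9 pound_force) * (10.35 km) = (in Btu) 1.278e+04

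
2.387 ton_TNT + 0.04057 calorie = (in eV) 6.234e+28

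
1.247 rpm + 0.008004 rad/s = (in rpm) 1.323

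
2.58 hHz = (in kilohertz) 0.258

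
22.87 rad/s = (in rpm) 218.4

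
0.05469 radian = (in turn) 0.008704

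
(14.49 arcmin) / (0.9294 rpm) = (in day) 5.012e-07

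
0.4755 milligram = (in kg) 4.755e-07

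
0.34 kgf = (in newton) 3.334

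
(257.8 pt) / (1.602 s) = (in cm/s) 5.677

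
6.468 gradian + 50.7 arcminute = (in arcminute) 400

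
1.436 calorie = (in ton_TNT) 1.436e-09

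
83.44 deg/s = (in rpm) 13.91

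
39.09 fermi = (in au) 2.613e-25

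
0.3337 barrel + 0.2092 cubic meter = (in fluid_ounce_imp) 9230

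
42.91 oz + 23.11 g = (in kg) 1.24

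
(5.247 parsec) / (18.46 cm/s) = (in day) 1.015e+13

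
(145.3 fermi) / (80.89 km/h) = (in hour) 1.796e-18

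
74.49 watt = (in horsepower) 0.09989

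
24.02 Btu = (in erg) 2.534e+11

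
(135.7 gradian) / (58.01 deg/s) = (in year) 6.676e-08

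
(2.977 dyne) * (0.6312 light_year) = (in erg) 1.778e+18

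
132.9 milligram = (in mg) 132.9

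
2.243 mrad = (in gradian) 0.1428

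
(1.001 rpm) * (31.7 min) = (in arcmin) 6.854e+05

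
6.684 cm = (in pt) 189.5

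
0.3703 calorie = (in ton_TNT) 3.703e-10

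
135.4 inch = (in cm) 343.9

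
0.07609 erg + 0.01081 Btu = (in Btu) 0.01081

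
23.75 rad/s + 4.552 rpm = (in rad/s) 24.23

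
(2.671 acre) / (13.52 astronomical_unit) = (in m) 5.344e-09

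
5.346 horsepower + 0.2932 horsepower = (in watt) 4205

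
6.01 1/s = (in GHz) 6.01e-09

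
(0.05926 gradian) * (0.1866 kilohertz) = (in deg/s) 9.952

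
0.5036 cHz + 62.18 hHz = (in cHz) 6.218e+05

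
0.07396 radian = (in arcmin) 254.3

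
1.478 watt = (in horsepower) 0.001982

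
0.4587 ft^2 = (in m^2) 0.04261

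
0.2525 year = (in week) 13.17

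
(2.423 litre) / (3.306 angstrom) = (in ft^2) 7.889e+07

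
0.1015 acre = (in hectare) 0.04108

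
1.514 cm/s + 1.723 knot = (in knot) 1.752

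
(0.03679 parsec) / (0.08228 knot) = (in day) 3.104e+11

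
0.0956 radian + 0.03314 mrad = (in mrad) 95.63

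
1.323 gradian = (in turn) 0.003308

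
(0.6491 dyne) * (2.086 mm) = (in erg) 0.1354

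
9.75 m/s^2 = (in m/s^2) 9.75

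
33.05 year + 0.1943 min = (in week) 1723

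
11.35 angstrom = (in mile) 7.053e-13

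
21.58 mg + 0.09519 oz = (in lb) 0.005997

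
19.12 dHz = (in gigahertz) 1.912e-09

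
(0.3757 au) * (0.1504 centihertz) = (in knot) 1.643e+08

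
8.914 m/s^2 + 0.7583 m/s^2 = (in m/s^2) 9.672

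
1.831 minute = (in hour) 0.03052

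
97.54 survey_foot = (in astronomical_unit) 1.987e-10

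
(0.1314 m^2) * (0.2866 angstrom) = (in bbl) 2.369e-11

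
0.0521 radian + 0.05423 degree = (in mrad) 53.05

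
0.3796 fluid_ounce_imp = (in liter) 0.01079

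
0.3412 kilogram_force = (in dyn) 3.346e+05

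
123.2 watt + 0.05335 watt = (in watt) 123.3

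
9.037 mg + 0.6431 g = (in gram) 0.6521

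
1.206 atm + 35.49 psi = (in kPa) 366.9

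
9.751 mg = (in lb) 2.15e-05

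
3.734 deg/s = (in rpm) 0.6223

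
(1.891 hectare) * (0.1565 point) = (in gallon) 275.8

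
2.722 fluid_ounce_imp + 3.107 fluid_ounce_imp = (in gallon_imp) 0.03643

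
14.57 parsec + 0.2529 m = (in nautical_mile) 2.428e+14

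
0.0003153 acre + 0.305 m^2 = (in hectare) 0.0001581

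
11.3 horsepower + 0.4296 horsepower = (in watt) 8747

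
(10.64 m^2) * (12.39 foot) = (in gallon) 1.061e+04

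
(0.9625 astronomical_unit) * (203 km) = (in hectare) 2.923e+12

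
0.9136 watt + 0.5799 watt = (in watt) 1.494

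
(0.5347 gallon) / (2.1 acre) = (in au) 1.592e-18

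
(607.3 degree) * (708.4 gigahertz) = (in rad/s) 7.509e+12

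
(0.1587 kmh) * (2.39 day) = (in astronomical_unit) 6.085e-08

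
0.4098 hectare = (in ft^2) 4.411e+04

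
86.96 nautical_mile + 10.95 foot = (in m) 1.611e+05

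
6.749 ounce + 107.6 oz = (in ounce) 114.3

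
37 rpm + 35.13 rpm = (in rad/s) 7.553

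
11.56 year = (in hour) 1.013e+05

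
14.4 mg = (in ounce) 0.0005079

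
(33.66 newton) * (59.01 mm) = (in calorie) 0.4747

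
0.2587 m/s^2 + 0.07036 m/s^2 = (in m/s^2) 0.3291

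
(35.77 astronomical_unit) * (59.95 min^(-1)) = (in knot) 1.039e+13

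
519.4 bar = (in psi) 7533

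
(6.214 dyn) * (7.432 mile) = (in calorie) 0.1776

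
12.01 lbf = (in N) 53.42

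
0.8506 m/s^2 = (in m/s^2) 0.8506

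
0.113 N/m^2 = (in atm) 1.115e-06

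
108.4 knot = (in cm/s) 5577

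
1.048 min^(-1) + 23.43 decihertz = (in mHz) 2360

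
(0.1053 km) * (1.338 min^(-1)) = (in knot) 4.565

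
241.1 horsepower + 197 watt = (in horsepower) 241.4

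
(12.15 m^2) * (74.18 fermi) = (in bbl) 5.669e-12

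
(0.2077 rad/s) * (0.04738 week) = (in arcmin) 2.046e+07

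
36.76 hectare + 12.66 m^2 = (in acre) 90.84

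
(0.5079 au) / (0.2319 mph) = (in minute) 1.222e+10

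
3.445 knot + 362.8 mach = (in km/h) 4.447e+05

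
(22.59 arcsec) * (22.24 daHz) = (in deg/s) 1.396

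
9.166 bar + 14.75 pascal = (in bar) 9.166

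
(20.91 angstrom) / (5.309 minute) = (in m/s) 6.564e-12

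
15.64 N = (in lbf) 3.516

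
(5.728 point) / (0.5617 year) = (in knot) 2.217e-10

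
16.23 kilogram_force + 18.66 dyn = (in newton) 159.2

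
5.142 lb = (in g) 2332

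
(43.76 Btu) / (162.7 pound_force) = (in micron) 6.379e+07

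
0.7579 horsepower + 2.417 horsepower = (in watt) 2368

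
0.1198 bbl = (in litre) 19.05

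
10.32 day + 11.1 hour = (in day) 10.78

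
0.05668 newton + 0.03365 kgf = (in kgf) 0.03943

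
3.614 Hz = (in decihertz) 36.14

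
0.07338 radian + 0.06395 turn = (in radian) 0.4752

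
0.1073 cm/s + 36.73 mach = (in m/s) 1.251e+04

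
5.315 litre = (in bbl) 0.03343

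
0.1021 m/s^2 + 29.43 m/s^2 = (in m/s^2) 29.53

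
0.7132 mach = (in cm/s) 2.428e+04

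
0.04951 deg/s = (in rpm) 0.008252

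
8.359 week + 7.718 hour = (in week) 8.405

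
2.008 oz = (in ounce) 2.008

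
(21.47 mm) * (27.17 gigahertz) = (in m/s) 5.833e+08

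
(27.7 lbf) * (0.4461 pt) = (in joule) 0.01939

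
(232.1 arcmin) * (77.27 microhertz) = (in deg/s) 0.0002989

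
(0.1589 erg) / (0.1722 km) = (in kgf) 9.41e-12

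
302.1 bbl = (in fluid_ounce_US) 1.624e+06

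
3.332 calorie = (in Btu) 0.01321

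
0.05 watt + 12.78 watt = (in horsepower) 0.01721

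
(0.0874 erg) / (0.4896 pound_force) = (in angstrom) 40.13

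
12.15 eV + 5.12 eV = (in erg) 2.767e-11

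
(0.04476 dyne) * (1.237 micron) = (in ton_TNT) 1.323e-22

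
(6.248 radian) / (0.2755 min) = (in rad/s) 0.378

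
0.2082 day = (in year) 0.0005704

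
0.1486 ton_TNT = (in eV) 3.881e+27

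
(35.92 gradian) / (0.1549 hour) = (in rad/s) 0.001012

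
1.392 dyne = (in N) 1.392e-05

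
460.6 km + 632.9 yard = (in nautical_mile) 249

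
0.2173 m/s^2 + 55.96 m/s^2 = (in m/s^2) 56.18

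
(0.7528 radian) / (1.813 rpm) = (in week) 6.556e-06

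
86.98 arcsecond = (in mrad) 0.4217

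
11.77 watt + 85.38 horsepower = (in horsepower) 85.4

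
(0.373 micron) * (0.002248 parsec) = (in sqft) 2.785e+08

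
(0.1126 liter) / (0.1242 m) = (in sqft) 0.009759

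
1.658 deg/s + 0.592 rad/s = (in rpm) 5.93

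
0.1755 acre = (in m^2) 710.2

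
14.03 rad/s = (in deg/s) 803.9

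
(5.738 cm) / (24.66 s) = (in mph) 0.005205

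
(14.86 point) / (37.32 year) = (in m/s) 4.454e-12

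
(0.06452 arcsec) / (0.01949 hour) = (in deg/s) 2.554e-07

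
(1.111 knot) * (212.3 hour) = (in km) 436.8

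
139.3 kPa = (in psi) 20.2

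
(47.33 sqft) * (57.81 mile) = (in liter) 4.091e+08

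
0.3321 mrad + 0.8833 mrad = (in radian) 0.001215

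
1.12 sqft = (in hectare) 1.041e-05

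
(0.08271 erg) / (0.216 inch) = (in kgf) 1.537e-07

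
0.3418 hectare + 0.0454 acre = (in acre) 0.89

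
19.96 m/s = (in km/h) 71.86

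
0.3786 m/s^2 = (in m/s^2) 0.3786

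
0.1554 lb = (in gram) 70.49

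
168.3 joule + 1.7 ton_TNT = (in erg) 7.113e+16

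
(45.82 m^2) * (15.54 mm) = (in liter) 712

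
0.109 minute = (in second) 6.54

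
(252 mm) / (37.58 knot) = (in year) 4.133e-10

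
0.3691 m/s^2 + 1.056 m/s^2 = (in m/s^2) 1.425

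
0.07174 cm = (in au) 4.796e-15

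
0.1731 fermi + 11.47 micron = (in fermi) 1.147e+10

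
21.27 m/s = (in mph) 47.58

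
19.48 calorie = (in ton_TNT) 1.948e-08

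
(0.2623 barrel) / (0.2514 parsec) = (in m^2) 5.376e-18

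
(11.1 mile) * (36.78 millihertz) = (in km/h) 2365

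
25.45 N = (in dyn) 2.545e+06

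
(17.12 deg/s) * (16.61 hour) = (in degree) 1.024e+06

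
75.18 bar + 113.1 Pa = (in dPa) 7.518e+07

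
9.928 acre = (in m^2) 4.018e+04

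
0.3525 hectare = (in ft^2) 3.794e+04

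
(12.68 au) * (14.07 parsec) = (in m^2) 8.235e+29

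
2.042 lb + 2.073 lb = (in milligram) 1.867e+06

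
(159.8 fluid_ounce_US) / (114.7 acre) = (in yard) 1.113e-08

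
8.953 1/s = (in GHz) 8.953e-09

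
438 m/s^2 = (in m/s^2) 438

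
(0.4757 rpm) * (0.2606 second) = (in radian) 0.01298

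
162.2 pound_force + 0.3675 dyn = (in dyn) 7.215e+07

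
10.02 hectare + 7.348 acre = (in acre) 32.11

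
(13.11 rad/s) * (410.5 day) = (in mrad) 4.65e+11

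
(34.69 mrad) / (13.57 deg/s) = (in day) 1.695e-06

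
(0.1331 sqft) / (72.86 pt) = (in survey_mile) 0.0002989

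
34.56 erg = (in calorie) 8.26e-07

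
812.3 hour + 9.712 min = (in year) 0.09275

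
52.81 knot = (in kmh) 97.8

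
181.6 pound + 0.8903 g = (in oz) 2906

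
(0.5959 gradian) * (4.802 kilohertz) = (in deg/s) 2575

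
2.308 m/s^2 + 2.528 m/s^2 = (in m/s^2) 4.836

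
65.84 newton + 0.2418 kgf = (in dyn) 6.821e+06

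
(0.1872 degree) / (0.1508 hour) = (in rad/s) 6.018e-06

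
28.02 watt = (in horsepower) 0.03758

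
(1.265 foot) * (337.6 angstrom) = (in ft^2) 1.401e-07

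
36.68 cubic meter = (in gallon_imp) 8068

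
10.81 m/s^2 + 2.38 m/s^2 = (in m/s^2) 13.19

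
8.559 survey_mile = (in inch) 5.423e+05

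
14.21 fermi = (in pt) 4.028e-11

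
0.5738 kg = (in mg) 5.738e+05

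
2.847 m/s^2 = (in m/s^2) 2.847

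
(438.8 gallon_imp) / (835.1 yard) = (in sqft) 0.02812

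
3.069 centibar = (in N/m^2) 3069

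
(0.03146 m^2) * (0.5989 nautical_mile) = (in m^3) 34.89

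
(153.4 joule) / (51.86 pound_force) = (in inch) 26.18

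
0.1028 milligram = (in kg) 1.028e-07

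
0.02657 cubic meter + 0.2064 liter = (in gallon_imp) 5.89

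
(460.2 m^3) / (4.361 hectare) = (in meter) 0.01055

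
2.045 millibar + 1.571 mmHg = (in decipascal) 4139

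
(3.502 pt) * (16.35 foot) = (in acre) 1.521e-06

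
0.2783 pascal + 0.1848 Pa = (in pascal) 0.4631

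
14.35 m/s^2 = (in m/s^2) 14.35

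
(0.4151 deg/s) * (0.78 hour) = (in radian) 20.34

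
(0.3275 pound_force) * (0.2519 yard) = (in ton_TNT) 8.02e-11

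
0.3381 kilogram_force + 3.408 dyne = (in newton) 3.316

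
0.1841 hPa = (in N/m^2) 18.41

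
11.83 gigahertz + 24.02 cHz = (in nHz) 1.183e+19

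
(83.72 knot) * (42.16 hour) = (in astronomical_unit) 4.37e-05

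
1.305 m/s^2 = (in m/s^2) 1.305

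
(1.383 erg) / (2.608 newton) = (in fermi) 5.303e+07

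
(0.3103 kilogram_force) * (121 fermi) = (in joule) 3.682e-13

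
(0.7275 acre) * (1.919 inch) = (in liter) 1.435e+05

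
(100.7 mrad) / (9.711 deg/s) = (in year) 1.884e-08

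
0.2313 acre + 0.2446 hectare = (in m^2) 3382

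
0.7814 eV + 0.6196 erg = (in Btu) 5.873e-11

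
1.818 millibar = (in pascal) 181.8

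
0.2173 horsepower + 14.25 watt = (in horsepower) 0.2364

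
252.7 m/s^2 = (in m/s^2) 252.7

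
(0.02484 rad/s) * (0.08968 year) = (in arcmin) 2.415e+08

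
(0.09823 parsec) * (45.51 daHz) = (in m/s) 1.379e+18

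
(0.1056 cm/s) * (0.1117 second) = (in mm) 0.118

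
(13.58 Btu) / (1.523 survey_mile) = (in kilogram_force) 0.5961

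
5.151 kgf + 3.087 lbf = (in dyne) 6.425e+06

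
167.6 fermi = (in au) 1.12e-24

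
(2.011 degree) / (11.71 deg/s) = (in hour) 4.77e-05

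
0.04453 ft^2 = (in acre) 1.022e-06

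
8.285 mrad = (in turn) 0.001319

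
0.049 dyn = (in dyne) 0.049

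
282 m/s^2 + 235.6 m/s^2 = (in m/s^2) 517.6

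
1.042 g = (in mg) 1042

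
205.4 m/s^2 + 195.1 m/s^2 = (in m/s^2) 400.5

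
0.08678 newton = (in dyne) 8678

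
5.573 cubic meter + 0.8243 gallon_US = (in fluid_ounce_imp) 1.963e+05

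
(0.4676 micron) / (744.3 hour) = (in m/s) 1.745e-13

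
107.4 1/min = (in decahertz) 0.179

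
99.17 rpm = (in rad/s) 10.39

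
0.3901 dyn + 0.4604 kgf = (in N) 4.515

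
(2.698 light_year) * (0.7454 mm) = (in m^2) 1.903e+13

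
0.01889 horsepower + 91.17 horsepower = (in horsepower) 91.19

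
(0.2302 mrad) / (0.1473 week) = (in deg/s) 1.481e-07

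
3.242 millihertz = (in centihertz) 0.3242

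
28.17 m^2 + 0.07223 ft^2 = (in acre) 0.006963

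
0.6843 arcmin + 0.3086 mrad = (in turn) 8.08e-05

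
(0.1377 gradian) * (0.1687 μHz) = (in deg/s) 2.091e-08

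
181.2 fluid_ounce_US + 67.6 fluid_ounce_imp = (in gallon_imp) 1.601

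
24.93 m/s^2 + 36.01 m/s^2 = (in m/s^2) 60.94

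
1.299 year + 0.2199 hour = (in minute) 6.828e+05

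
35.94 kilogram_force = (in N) 352.5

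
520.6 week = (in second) 3.149e+08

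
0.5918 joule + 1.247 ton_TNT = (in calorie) 1.247e+09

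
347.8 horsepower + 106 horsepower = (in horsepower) 453.8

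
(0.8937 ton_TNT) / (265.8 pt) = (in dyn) 3.988e+15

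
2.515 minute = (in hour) 0.04192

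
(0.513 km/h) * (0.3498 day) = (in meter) 4307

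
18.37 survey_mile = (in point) 8.38e+07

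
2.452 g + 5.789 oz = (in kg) 0.1666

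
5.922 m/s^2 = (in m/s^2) 5.922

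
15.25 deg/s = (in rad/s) 0.2662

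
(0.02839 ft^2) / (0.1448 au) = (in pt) 3.451e-10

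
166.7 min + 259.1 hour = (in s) 9.428e+05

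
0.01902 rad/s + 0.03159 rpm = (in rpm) 0.2132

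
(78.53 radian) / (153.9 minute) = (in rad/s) 0.008504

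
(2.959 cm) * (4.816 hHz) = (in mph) 31.88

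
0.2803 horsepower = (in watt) 209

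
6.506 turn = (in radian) 40.88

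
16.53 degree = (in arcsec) 5.951e+04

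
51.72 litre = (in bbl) 0.3253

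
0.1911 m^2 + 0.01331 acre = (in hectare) 0.005405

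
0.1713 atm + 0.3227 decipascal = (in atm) 0.1713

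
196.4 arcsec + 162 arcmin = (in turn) 0.007652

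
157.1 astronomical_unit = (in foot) 7.711e+13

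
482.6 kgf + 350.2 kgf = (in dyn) 8.167e+08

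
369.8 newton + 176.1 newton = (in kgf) 55.67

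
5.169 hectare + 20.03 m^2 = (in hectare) 5.171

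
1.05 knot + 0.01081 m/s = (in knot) 1.071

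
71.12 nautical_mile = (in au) 8.805e-07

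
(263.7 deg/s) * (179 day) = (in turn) 1.133e+07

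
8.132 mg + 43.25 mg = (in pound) 0.0001133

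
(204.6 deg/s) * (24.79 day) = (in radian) 7.648e+06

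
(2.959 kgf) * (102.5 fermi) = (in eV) 1.856e+07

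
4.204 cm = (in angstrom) 4.204e+08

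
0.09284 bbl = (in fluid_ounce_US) 499.1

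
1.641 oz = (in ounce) 1.641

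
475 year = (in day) 1.734e+05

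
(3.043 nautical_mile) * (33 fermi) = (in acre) 4.596e-14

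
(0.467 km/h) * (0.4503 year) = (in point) 5.222e+09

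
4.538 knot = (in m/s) 2.335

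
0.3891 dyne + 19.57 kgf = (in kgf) 19.57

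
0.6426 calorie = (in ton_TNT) 6.426e-10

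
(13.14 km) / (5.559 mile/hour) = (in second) 5288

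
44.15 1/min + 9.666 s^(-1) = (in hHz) 0.104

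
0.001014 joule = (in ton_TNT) 2.424e-13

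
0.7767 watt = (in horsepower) 0.001042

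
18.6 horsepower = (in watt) 1.387e+04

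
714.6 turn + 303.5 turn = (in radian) 6397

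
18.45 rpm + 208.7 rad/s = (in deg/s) 1.207e+04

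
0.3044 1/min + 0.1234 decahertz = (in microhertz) 1.239e+06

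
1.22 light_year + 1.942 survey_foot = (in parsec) 0.3741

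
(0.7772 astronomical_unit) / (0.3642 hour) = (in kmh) 3.192e+08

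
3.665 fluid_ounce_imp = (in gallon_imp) 0.02291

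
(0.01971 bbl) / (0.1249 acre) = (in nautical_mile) 3.348e-09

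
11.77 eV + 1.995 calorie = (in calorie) 1.995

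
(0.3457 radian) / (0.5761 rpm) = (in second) 5.73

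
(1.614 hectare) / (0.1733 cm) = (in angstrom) 9.313e+16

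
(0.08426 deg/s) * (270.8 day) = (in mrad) 3.441e+07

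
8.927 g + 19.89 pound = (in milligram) 9.031e+06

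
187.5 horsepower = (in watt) 1.398e+05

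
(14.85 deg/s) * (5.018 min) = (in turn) 12.42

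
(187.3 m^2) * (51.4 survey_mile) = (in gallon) 4.093e+09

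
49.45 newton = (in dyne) 4.945e+06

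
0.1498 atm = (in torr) 113.8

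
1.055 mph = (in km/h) 1.698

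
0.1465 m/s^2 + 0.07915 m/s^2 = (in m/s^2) 0.2256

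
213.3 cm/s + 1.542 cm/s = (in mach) 0.00631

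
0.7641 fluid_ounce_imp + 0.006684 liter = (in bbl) 0.0001786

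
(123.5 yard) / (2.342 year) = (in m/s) 1.529e-06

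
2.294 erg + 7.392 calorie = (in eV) 1.93e+20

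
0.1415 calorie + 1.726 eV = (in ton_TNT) 1.415e-10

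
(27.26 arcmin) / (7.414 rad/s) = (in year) 3.392e-11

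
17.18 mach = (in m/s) 5850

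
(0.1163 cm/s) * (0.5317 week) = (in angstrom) 3.74e+12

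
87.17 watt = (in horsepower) 0.1169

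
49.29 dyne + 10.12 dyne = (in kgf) 6.058e-05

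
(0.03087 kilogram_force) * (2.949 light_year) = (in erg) 8.446e+22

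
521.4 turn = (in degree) 1.877e+05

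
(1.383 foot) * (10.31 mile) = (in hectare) 0.6994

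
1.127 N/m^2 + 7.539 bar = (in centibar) 753.9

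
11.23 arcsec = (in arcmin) 0.1872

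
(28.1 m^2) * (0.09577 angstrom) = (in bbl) 1.693e-09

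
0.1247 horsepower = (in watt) 92.99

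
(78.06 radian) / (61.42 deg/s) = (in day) 0.0008428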